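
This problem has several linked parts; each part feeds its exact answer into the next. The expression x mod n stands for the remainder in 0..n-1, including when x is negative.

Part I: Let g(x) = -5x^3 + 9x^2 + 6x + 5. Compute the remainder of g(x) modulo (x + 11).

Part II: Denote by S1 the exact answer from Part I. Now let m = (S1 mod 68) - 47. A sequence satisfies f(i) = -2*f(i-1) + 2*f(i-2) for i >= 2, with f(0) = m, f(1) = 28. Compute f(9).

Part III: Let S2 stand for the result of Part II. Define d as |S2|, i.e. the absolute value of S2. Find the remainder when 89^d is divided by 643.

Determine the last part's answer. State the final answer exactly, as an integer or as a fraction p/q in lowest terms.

399

Part I: remainder = value at the root: -5*(-11)^3 + 9*(-11)^2 + 6*(-11)^1 + 5 = (6655) + (1089) + (-66) + (5) = 7683; answer 7683
Part II: S1 = 7683; m = 20; f(2) = -2*(28) + 2*(20) = -16; iterating: f(2)=-16, f(3)=88, f(4)=-208, f(5)=592, f(6)=-1600, f(7)=4384, f(8)=-11968, f(9)=32704; answer 32704
Part III: S2 = 32704; d = 32704; squarings mod 643: 89^1=89, 89^2=205, 89^4=230, 89^8=174, 89^16=55, 89^32=453, 89^64=92, 89^128=105, 89^256=94, 89^512=477, 89^1024=550, 89^2048=290, 89^4096=510, 89^8192=328, 89^16384=203; 89^32704 = 89^64 * 89^128 * 89^256 * 89^512 * 89^1024 * 89^2048 * 89^4096 * 89^8192 * 89^16384 = 399 (mod 643); answer 399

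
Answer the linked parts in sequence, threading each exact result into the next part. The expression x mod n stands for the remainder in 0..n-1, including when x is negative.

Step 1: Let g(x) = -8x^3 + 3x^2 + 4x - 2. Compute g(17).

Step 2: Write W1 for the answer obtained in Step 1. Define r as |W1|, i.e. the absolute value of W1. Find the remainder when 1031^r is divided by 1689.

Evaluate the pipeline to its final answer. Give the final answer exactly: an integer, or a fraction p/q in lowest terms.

1334

Step 1: -8*(17)^3 + 3*(17)^2 + 4*(17)^1 - 2 = (-39304) + (867) + (68) + (-2) = -38371; answer -38371
Step 2: W1 = -38371; r = 38371; squarings mod 1689: 1031^1=1031, 1031^2=580, 1031^4=289, 1031^8=760, 1031^16=1651, 1031^32=1444, 1031^64=910, 1031^128=490, 1031^256=262, 1031^512=1084, 1031^1024=1201, 1031^2048=1684, 1031^4096=25, 1031^8192=625, 1031^16384=466, 1031^32768=964; 1031^38371 = 1031^1 * 1031^2 * 1031^32 * 1031^64 * 1031^128 * 1031^256 * 1031^1024 * 1031^4096 * 1031^32768 = 1334 (mod 1689); answer 1334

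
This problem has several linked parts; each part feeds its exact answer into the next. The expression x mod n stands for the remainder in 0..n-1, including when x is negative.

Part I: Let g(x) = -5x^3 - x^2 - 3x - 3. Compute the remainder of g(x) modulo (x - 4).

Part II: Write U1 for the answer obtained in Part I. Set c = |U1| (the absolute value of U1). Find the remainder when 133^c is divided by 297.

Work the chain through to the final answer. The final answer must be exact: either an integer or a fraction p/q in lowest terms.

Part I: remainder = value at the root: -5*(4)^3 - 1*(4)^2 - 3*(4)^1 - 3 = (-320) + (-16) + (-12) + (-3) = -351; answer -351
Part II: U1 = -351; c = 351; squarings mod 297: 133^1=133, 133^2=166, 133^4=232, 133^8=67, 133^16=34, 133^32=265, 133^64=133, 133^128=166, 133^256=232; 133^351 = 133^1 * 133^2 * 133^4 * 133^8 * 133^16 * 133^64 * 133^256 = 1 (mod 297); answer 1

1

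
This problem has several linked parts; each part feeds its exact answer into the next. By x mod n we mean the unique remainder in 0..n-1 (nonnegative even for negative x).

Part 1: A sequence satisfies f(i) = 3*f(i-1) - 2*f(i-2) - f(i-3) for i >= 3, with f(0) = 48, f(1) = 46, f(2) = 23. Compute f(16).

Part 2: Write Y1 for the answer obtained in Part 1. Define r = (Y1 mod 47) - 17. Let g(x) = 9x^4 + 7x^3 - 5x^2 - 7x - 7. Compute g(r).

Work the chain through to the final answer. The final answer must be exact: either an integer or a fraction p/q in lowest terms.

Part 1: f(3) = 3*(23) - 2*(46) - 1*(48) = -71; iterating: f(3)=-71, f(4)=-305, f(5)=-796, f(6)=-1707, f(7)=-3224, f(8)=-5462, f(9)=-8231, f(10)=-10545, f(11)=-9711, f(12)=188, f(13)=30531, f(14)=100928, f(15)=241534, f(16)=492215; answer 492215
Part 2: Y1 = 492215; r = 14; 9*(14)^4 + 7*(14)^3 - 5*(14)^2 - 7*(14)^1 - 7 = (345744) + (19208) + (-980) + (-98) + (-7) = 363867; answer 363867

363867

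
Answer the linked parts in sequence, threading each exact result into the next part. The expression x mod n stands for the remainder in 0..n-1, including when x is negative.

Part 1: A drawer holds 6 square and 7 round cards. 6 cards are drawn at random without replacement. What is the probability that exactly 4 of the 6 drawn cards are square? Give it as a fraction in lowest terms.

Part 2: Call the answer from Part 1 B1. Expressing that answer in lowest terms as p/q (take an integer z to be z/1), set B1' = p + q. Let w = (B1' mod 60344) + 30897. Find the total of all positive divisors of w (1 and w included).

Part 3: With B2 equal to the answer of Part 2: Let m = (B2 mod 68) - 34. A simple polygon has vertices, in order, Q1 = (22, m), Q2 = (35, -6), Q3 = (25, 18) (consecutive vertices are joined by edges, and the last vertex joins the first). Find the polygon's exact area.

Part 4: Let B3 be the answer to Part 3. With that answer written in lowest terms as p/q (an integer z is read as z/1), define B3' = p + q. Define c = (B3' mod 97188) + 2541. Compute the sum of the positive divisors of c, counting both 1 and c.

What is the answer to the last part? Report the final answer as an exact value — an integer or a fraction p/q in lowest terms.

5328

Part 1: total draws C(13,6) = 1716; favorable C(6,4)*C(7,2) = 315; P = 105/572; answer 105/572
Part 2: B1 = 105/572; threaded value p + q = 677; w = 31574; 31574 = 2 * 15787; sigma = (1 + 2) * (1 + 15787) = 3 * 15788 = 47364; answer 47364
Part 3: B2 = 47364; m = 2; cross terms: (22*-6 - 35*2)=-202, (35*18 - 25*-6)=780, (25*2 - 22*18)=-346; twice the area = |232| = 232; area = 116; answer 116
Part 4: B3 = 116; threaded value p + q = 117; c = 2658; 2658 = 2 * 3 * 443; sigma = (1 + 2) * (1 + 3) * (1 + 443) = 3 * 4 * 444 = 5328; answer 5328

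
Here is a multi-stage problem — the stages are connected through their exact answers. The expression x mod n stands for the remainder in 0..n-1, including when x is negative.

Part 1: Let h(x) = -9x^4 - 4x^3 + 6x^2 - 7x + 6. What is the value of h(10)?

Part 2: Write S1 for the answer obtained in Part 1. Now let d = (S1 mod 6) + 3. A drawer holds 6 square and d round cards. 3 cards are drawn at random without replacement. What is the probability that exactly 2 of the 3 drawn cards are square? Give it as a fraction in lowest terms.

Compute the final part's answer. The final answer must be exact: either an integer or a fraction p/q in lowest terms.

105/286

Part 1: -9*(10)^4 - 4*(10)^3 + 6*(10)^2 - 7*(10)^1 + 6 = (-90000) + (-4000) + (600) + (-70) + (6) = -93464; answer -93464
Part 2: S1 = -93464; d = 7; total draws C(13,3) = 286; favorable C(6,2)*C(7,1) = 105; P = 105/286; answer 105/286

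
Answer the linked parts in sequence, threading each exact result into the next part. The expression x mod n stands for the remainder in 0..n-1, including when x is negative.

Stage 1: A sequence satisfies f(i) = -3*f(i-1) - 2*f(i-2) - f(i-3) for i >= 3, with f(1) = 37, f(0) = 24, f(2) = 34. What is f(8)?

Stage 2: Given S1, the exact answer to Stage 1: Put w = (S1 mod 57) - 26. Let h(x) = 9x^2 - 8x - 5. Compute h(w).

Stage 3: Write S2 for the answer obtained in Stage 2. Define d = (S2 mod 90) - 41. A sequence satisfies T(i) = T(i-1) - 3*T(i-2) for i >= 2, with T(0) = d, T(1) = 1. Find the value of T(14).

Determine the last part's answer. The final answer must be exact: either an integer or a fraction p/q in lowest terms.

77989

Stage 1: f(3) = -3*(34) - 2*(37) - 1*(24) = -200; iterating: f(3)=-200, f(4)=495, f(5)=-1119, f(6)=2567, f(7)=-5958, f(8)=13859; answer 13859
Stage 2: S1 = 13859; w = -18; 9*(-18)^2 - 8*(-18)^1 - 5 = (2916) + (144) + (-5) = 3055; answer 3055
Stage 3: S2 = 3055; d = 44; T(2) = 1*(1) - 3*(44) = -131; iterating: T(2)=-131, T(3)=-134, T(4)=259, T(5)=661, T(6)=-116, T(7)=-2099, T(8)=-1751, T(9)=4546, T(10)=9799, T(11)=-3839, T(12)=-33236, T(13)=-21719, T(14)=77989; answer 77989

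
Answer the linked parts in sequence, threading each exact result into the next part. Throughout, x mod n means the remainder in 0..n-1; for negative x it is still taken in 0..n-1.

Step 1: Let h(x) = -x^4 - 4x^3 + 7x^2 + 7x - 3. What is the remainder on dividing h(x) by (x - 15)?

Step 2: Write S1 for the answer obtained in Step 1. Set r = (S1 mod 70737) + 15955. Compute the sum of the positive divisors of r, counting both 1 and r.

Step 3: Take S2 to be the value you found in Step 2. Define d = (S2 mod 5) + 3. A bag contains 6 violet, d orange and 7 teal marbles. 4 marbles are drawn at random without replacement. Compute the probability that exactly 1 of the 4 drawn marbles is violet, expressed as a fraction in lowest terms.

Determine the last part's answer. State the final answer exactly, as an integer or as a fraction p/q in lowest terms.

Step 1: remainder = value at the root: -1*(15)^4 - 4*(15)^3 + 7*(15)^2 + 7*(15)^1 - 3 = (-50625) + (-13500) + (1575) + (105) + (-3) = -62448; answer -62448
Step 2: S1 = -62448; r = 24244; 24244 = 2^2 * 11 * 19 * 29; sigma = (1 + 2 + 4) * (1 + 11) * (1 + 19) * (1 + 29) = 7 * 12 * 20 * 30 = 50400; answer 50400
Step 3: S2 = 50400; d = 3; total draws C(16,4) = 1820; favorable C(6,1)*C(10,3) = 720; P = 36/91; answer 36/91

36/91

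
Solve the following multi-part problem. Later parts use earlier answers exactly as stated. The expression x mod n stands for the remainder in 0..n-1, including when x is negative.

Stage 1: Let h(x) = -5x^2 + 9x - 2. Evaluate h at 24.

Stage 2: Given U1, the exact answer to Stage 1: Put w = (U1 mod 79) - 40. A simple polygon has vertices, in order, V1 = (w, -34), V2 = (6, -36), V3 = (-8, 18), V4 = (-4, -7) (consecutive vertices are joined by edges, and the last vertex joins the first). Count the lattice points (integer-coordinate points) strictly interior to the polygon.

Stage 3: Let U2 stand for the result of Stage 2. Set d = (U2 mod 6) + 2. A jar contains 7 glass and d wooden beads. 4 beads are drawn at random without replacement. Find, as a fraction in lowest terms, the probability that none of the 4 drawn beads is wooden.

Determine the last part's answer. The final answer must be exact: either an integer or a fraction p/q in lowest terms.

Stage 1: -5*(24)^2 + 9*(24)^1 - 2 = (-2880) + (216) + (-2) = -2666; answer -2666
Stage 2: U1 = -2666; w = -20; cross terms: (-20*-36 - 6*-34)=924, (6*18 - -8*-36)=-180, (-8*-7 - -4*18)=128, (-4*-34 - -20*-7)=-4; twice the area = |868| = 868; area = 434; boundary points = 2 + 2 + 1 + 1 = 6; strictly interior points = area - boundary/2 + 1 = 432; answer 432
Stage 3: U2 = 432; d = 2; total draws C(9,4) = 126; favorable C(7,4) = 35; P = 5/18; answer 5/18

5/18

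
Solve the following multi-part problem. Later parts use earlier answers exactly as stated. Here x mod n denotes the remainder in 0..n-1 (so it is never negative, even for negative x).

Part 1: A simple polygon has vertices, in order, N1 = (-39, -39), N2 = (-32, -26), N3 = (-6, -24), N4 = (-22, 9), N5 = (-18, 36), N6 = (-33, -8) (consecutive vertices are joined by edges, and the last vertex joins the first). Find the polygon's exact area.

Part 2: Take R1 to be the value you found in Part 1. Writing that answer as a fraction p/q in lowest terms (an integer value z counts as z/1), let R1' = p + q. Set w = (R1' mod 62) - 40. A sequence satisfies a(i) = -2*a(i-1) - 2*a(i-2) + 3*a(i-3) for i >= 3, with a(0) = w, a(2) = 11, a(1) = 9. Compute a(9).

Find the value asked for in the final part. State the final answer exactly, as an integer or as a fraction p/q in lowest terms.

Part 1: cross terms: (-39*-26 - -32*-39)=-234, (-32*-24 - -6*-26)=612, (-6*9 - -22*-24)=-582, (-22*36 - -18*9)=-630, (-18*-8 - -33*36)=1332, (-33*-39 - -39*-8)=975; twice the area = |1473| = 1473; area = 1473/2; answer 1473/2
Part 2: R1 = 1473/2; threaded value p + q = 1475; w = 9; a(3) = -2*(11) - 2*(9) + 3*(9) = -13; iterating: a(3)=-13, a(4)=31, a(5)=-3, a(6)=-95, a(7)=289, a(8)=-397, a(9)=-69; answer -69

-69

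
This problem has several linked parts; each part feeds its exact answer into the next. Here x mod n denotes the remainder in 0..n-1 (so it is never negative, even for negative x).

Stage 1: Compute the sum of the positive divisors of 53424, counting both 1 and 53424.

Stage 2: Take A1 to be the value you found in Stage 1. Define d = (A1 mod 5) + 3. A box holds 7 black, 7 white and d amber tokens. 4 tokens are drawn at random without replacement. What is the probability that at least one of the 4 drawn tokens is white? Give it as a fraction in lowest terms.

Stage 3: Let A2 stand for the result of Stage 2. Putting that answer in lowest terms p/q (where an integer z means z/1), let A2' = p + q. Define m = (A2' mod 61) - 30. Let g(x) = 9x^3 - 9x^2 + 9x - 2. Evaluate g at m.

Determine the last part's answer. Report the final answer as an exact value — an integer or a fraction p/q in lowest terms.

-75782

Stage 1: 53424 = 2^4 * 3^2 * 7 * 53; sigma = (1 + 2 + 4 + 8 + 16) * (1 + 3 + 9) * (1 + 7) * (1 + 53) = 31 * 13 * 8 * 54 = 174096; answer 174096
Stage 2: A1 = 174096; d = 4; total draws C(18,4) = 3060; complement C(11,4) = 330; favorable 3060 - 330 = 2730; P = 91/102; answer 91/102
Stage 3: A2 = 91/102; threaded value p + q = 193; m = -20; 9*(-20)^3 - 9*(-20)^2 + 9*(-20)^1 - 2 = (-72000) + (-3600) + (-180) + (-2) = -75782; answer -75782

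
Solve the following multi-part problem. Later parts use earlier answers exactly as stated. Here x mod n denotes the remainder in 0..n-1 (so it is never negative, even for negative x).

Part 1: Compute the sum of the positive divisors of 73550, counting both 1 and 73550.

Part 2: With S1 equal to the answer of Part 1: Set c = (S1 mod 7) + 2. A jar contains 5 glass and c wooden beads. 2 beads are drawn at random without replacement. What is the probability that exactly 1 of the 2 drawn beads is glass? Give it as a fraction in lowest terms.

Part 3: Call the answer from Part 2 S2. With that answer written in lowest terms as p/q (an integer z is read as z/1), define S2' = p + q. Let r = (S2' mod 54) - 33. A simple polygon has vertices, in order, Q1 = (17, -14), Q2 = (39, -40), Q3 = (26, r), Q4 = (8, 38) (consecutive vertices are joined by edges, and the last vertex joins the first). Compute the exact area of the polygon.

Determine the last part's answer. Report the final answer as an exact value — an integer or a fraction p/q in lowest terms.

Part 1: 73550 = 2 * 5^2 * 1471; sigma = (1 + 2) * (1 + 5 + 25) * (1 + 1471) = 3 * 31 * 1472 = 136896; answer 136896
Part 2: S1 = 136896; c = 6; total draws C(11,2) = 55; favorable C(5,1)*C(6,1) = 30; P = 6/11; answer 6/11
Part 3: S2 = 6/11; threaded value p + q = 17; r = -16; cross terms: (17*-40 - 39*-14)=-134, (39*-16 - 26*-40)=416, (26*38 - 8*-16)=1116, (8*-14 - 17*38)=-758; twice the area = |640| = 640; area = 320; answer 320

320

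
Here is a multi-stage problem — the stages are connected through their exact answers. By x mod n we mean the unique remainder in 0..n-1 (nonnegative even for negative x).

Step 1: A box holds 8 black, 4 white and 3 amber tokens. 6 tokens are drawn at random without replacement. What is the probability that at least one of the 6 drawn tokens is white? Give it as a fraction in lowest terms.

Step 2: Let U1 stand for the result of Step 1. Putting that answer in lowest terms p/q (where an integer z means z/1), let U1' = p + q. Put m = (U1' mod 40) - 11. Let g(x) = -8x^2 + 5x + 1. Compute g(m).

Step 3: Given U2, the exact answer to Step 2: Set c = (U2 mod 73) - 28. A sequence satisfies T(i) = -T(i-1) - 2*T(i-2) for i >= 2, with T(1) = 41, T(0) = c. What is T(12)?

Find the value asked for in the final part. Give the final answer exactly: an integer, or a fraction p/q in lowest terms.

-1109

Step 1: total draws C(15,6) = 5005; complement C(11,6) = 462; favorable 5005 - 462 = 4543; P = 59/65; answer 59/65
Step 2: U1 = 59/65; threaded value p + q = 124; m = -7; -8*(-7)^2 + 5*(-7)^1 + 1 = (-392) + (-35) + (1) = -426; answer -426
Step 3: U2 = -426; c = -16; T(2) = -1*(41) - 2*(-16) = -9; iterating: T(2)=-9, T(3)=-73, T(4)=91, T(5)=55, T(6)=-237, T(7)=127, T(8)=347, T(9)=-601, T(10)=-93, T(11)=1295, T(12)=-1109; answer -1109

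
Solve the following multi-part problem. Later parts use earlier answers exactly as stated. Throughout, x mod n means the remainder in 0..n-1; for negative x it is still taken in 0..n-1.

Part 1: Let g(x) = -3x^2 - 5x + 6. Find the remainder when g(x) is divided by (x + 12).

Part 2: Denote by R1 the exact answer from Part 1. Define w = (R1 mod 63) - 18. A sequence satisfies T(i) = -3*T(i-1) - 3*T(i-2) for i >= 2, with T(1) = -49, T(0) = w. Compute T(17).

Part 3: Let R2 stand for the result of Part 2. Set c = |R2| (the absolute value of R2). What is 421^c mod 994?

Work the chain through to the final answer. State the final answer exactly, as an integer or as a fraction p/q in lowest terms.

827

Part 1: remainder = value at the root: -3*(-12)^2 - 5*(-12)^1 + 6 = (-432) + (60) + (6) = -366; answer -366
Part 2: R1 = -366; w = -6; T(2) = -3*(-49) - 3*(-6) = 165; iterating: T(2)=165, T(3)=-348, T(4)=549, T(5)=-603, T(6)=162, T(7)=1323, T(8)=-4455, T(9)=9396, T(10)=-14823, T(11)=16281, T(12)=-4374, T(13)=-35721, T(14)=120285, T(15)=-253692, T(16)=400221, T(17)=-439587; answer -439587
Part 3: R2 = -439587; c = 439587; squarings mod 994: 421^1=421, 421^2=309, 421^4=57, 421^8=267, 421^16=715, 421^32=309, 421^64=57, 421^128=267, 421^256=715, 421^512=309, 421^1024=57, 421^2048=267, 421^4096=715, 421^8192=309, 421^16384=57, 421^32768=267, 421^65536=715, 421^131072=309, 421^262144=57; 421^439587 = 421^1 * 421^2 * 421^32 * 421^256 * 421^1024 * 421^4096 * 421^8192 * 421^32768 * 421^131072 * 421^262144 = 827 (mod 994); answer 827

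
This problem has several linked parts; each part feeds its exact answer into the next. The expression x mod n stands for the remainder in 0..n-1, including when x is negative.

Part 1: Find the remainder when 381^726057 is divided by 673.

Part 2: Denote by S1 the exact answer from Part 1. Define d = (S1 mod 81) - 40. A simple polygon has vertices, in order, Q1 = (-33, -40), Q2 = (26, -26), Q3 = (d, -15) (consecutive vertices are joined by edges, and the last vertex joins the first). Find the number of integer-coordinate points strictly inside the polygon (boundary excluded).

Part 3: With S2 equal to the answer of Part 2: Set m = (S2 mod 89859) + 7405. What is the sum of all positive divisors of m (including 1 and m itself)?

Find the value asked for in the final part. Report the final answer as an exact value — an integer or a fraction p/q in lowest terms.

8094

Part 1: squarings mod 673: 381^1=381, 381^2=466, 381^4=450, 381^8=600, 381^16=618, 381^32=333, 381^64=517, 381^128=108, 381^256=223, 381^512=600, 381^1024=618, 381^2048=333, 381^4096=517, 381^8192=108, 381^16384=223, 381^32768=600, 381^65536=618, 381^131072=333, 381^262144=517, 381^524288=108; 381^726057 = 381^1 * 381^8 * 381^32 * 381^1024 * 381^4096 * 381^65536 * 381^131072 * 381^524288 = 95 (mod 673); answer 95
Part 2: S1 = 95; d = -26; cross terms: (-33*-26 - 26*-40)=1898, (26*-15 - -26*-26)=-1066, (-26*-40 - -33*-15)=545; twice the area = |1377| = 1377; area = 1377/2; boundary points = 1 + 1 + 1 = 3; strictly interior points = area - boundary/2 + 1 = 688; answer 688
Part 3: S2 = 688; m = 8093; 8093 is prime, so its only divisors are 1 and 8093; sigma = 1 + 8093 = 8094; answer 8094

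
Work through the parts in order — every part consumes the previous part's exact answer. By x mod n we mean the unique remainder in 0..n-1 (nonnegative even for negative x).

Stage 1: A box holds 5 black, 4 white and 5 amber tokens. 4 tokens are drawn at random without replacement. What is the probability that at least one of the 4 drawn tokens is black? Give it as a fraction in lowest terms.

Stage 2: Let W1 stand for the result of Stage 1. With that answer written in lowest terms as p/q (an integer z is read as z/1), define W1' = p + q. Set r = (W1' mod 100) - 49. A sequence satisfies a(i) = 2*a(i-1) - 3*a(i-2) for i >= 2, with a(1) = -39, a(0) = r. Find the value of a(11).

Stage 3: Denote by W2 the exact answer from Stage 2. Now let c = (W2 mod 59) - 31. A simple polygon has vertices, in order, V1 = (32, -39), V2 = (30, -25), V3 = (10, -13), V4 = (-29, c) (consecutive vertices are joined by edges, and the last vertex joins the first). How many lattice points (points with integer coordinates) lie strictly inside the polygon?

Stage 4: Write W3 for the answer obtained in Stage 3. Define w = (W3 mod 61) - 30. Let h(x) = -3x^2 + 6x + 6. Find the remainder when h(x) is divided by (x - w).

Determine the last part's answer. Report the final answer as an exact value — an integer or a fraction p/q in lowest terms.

9

Stage 1: total draws C(14,4) = 1001; complement C(9,4) = 126; favorable 1001 - 126 = 875; P = 125/143; answer 125/143
Stage 2: W1 = 125/143; threaded value p + q = 268; r = 19; a(2) = 2*(-39) - 3*(19) = -135; iterating: a(2)=-135, a(3)=-153, a(4)=99, a(5)=657, a(6)=1017, a(7)=63, a(8)=-2925, a(9)=-6039, a(10)=-3303, a(11)=11511; answer 11511
Stage 3: W2 = 11511; c = -25; cross terms: (32*-25 - 30*-39)=370, (30*-13 - 10*-25)=-140, (10*-25 - -29*-13)=-627, (-29*-39 - 32*-25)=1931; twice the area = |1534| = 1534; area = 767; boundary points = 2 + 4 + 3 + 1 = 10; strictly interior points = area - boundary/2 + 1 = 763; answer 763
Stage 4: W3 = 763; w = 1; remainder = value at the root: -3*(1)^2 + 6*(1)^1 + 6 = (-3) + (6) + (6) = 9; answer 9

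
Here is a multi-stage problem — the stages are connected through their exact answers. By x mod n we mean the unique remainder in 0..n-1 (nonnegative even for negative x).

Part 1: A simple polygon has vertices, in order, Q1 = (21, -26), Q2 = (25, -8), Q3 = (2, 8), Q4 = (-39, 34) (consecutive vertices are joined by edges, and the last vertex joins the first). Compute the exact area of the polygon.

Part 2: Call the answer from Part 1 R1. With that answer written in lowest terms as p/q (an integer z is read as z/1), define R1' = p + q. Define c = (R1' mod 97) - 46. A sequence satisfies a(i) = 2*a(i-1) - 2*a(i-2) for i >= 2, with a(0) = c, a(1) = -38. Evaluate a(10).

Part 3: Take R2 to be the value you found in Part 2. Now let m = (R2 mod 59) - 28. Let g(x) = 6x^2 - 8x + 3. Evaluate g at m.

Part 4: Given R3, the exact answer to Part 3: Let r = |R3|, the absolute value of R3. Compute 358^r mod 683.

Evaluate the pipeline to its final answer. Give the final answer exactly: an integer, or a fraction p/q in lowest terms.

27

Part 1: cross terms: (21*-8 - 25*-26)=482, (25*8 - 2*-8)=216, (2*34 - -39*8)=380, (-39*-26 - 21*34)=300; twice the area = |1378| = 1378; area = 689; answer 689
Part 2: R1 = 689; threaded value p + q = 690; c = -35; a(2) = 2*(-38) - 2*(-35) = -6; iterating: a(2)=-6, a(3)=64, a(4)=140, a(5)=152, a(6)=24, a(7)=-256, a(8)=-560, a(9)=-608, a(10)=-96; answer -96
Part 3: R2 = -96; m = -6; 6*(-6)^2 - 8*(-6)^1 + 3 = (216) + (48) + (3) = 267; answer 267
Part 4: R3 = 267; r = 267; squarings mod 683: 358^1=358, 358^2=443, 358^4=228, 358^8=76, 358^16=312, 358^32=358, 358^64=443, 358^128=228, 358^256=76; 358^267 = 358^1 * 358^2 * 358^8 * 358^256 = 27 (mod 683); answer 27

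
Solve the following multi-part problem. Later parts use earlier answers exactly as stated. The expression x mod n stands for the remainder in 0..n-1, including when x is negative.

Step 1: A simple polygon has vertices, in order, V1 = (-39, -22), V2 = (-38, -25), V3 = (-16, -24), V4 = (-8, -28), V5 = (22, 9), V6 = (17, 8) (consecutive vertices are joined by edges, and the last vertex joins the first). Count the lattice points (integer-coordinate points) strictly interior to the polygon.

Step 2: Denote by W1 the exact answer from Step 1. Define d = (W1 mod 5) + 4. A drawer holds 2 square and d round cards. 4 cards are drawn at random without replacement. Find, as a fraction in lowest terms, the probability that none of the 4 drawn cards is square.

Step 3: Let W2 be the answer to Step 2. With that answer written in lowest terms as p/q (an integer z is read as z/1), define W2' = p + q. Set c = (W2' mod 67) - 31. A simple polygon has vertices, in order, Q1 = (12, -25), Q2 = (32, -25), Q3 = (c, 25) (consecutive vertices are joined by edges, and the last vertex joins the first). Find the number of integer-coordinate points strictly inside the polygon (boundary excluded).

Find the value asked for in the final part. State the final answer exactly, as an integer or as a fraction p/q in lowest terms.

Step 1: cross terms: (-39*-25 - -38*-22)=139, (-38*-24 - -16*-25)=512, (-16*-28 - -8*-24)=256, (-8*9 - 22*-28)=544, (22*8 - 17*9)=23, (17*-22 - -39*8)=-62; twice the area = |1412| = 1412; area = 706; boundary points = 1 + 1 + 4 + 1 + 1 + 2 = 10; strictly interior points = area - boundary/2 + 1 = 702; answer 702
Step 2: W1 = 702; d = 6; total draws C(8,4) = 70; favorable C(6,4) = 15; P = 3/14; answer 3/14
Step 3: W2 = 3/14; threaded value p + q = 17; c = -14; cross terms: (12*-25 - 32*-25)=500, (32*25 - -14*-25)=450, (-14*-25 - 12*25)=50; twice the area = |1000| = 1000; area = 500; boundary points = 20 + 2 + 2 = 24; strictly interior points = area - boundary/2 + 1 = 489; answer 489

489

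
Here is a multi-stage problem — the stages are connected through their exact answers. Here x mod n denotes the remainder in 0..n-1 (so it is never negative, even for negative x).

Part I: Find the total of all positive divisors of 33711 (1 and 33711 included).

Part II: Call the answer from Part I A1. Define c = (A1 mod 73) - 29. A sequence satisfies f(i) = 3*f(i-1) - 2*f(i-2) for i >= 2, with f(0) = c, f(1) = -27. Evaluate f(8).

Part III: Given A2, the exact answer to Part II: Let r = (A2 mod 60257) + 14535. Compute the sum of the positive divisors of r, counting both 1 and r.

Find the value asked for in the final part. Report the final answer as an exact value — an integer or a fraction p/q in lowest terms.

59904

Part I: 33711 = 3 * 17 * 661; sigma = (1 + 3) * (1 + 17) * (1 + 661) = 4 * 18 * 662 = 47664; answer 47664
Part II: A1 = 47664; c = 39; f(2) = 3*(-27) - 2*(39) = -159; iterating: f(2)=-159, f(3)=-423, f(4)=-951, f(5)=-2007, f(6)=-4119, f(7)=-8343, f(8)=-16791; answer -16791
Part III: A2 = -16791; r = 58001; 58001 = 31 * 1871; sigma = (1 + 31) * (1 + 1871) = 32 * 1872 = 59904; answer 59904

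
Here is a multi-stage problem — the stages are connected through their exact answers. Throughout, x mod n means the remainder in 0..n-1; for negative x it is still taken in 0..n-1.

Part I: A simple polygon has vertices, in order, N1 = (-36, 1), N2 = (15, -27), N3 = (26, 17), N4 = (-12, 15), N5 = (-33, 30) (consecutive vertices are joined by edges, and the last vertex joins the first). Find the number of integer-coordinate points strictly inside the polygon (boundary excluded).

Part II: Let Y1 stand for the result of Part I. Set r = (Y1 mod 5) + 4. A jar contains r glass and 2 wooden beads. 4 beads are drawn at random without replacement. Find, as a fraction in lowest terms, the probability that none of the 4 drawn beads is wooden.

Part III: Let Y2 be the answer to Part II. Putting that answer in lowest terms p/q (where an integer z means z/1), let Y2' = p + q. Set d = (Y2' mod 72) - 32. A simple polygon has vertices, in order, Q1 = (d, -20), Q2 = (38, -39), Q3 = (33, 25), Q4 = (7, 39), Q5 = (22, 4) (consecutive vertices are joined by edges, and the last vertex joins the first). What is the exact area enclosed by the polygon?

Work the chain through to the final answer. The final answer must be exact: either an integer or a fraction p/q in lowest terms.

Part I: cross terms: (-36*-27 - 15*1)=957, (15*17 - 26*-27)=957, (26*15 - -12*17)=594, (-12*30 - -33*15)=135, (-33*1 - -36*30)=1047; twice the area = |3690| = 3690; area = 1845; boundary points = 1 + 11 + 2 + 3 + 1 = 18; strictly interior points = area - boundary/2 + 1 = 1837; answer 1837
Part II: Y1 = 1837; r = 6; total draws C(8,4) = 70; favorable C(6,4) = 15; P = 3/14; answer 3/14
Part III: Y2 = 3/14; threaded value p + q = 17; d = -15; cross terms: (-15*-39 - 38*-20)=1345, (38*25 - 33*-39)=2237, (33*39 - 7*25)=1112, (7*4 - 22*39)=-830, (22*-20 - -15*4)=-380; twice the area = |3484| = 3484; area = 1742; answer 1742

1742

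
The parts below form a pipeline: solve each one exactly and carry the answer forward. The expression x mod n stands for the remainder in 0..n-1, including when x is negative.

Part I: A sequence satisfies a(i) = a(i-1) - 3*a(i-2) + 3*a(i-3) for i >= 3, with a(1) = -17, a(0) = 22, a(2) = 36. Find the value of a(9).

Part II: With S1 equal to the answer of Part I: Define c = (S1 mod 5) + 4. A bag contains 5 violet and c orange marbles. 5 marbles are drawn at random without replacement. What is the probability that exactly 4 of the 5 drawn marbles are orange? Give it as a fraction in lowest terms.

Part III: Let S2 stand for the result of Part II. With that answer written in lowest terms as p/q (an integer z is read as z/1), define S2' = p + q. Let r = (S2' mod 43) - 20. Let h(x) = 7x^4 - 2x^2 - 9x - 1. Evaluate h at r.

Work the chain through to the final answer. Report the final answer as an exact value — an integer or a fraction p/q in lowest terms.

-5

Part I: a(3) = 1*(36) - 3*(-17) + 3*(22) = 153; iterating: a(3)=153, a(4)=-6, a(5)=-357, a(6)=120, a(7)=1173, a(8)=-258, a(9)=-3417; answer -3417
Part II: S1 = -3417; c = 7; total draws C(12,5) = 792; favorable C(7,4)*C(5,1) = 175; P = 175/792; answer 175/792
Part III: S2 = 175/792; threaded value p + q = 967; r = 1; 7*(1)^4 - 2*(1)^2 - 9*(1)^1 - 1 = (7) + (-2) + (-9) + (-1) = -5; answer -5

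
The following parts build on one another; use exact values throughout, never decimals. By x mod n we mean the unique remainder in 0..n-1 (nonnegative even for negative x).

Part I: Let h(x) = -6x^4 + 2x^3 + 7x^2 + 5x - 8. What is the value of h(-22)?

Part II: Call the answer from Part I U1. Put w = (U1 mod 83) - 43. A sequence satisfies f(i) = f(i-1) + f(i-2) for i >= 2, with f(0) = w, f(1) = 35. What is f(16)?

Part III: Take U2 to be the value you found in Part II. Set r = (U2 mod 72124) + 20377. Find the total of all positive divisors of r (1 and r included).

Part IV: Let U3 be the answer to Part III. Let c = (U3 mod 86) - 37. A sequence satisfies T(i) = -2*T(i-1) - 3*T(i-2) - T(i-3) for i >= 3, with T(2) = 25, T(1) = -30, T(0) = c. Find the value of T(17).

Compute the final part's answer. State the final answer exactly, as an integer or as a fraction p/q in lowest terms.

Part I: -6*(-22)^4 + 2*(-22)^3 + 7*(-22)^2 + 5*(-22)^1 - 8 = (-1405536) + (-21296) + (3388) + (-110) + (-8) = -1423562; answer -1423562
Part II: U1 = -1423562; w = 11; f(2) = 1*(35) + 1*(11) = 46; iterating: f(2)=46, f(3)=81, f(4)=127, f(5)=208, f(6)=335, f(7)=543, f(8)=878, f(9)=1421, f(10)=2299, f(11)=3720, f(12)=6019, f(13)=9739, f(14)=15758, f(15)=25497, f(16)=41255; answer 41255
Part III: U2 = 41255; r = 61632; 61632 = 2^6 * 3^2 * 107; sigma = (1 + 2 + 4 + 8 + 16 + 32 + 64) * (1 + 3 + 9) * (1 + 107) = 127 * 13 * 108 = 178308; answer 178308
Part IV: U3 = 178308; c = -7; T(3) = -2*(25) - 3*(-30) - 1*(-7) = 47; iterating: T(3)=47, T(4)=-139, T(5)=112, T(6)=146, T(7)=-489, T(8)=428, T(9)=465, T(10)=-1725, T(11)=1627, T(12)=1456, T(13)=-6068, T(14)=6141, T(15)=4466, T(16)=-21287, T(17)=23035; answer 23035

23035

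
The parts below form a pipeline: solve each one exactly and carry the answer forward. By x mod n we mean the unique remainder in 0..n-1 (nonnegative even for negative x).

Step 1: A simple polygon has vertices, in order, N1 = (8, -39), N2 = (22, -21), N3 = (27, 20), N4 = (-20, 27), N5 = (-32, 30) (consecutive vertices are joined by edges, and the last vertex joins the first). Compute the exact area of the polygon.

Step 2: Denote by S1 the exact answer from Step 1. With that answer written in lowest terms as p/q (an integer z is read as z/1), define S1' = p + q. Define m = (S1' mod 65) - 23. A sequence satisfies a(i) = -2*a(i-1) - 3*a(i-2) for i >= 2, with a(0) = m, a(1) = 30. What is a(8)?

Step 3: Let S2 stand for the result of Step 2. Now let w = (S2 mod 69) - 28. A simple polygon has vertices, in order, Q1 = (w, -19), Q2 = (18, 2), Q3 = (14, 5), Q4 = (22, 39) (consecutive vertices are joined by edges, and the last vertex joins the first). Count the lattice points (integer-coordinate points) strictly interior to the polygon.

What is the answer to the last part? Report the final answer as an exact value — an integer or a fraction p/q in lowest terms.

Step 1: cross terms: (8*-21 - 22*-39)=690, (22*20 - 27*-21)=1007, (27*27 - -20*20)=1129, (-20*30 - -32*27)=264, (-32*-39 - 8*30)=1008; twice the area = |4098| = 4098; area = 2049; answer 2049
Step 2: S1 = 2049; threaded value p + q = 2050; m = 12; a(2) = -2*(30) - 3*(12) = -96; iterating: a(2)=-96, a(3)=102, a(4)=84, a(5)=-474, a(6)=696, a(7)=30, a(8)=-2148; answer -2148
Step 3: S2 = -2148; w = 32; cross terms: (32*2 - 18*-19)=406, (18*5 - 14*2)=62, (14*39 - 22*5)=436, (22*-19 - 32*39)=-1666; twice the area = |-762| = 762; area = 381; boundary points = 7 + 1 + 2 + 2 = 12; strictly interior points = area - boundary/2 + 1 = 376; answer 376

376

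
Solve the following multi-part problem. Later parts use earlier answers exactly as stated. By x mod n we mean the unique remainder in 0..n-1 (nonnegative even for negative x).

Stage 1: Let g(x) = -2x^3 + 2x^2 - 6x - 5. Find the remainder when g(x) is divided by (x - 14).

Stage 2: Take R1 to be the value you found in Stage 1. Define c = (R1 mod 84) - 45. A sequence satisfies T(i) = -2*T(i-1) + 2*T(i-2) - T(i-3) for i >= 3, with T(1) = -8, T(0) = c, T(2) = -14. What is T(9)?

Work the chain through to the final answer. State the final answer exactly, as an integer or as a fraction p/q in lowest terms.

Stage 1: remainder = value at the root: -2*(14)^3 + 2*(14)^2 - 6*(14)^1 - 5 = (-5488) + (392) + (-84) + (-5) = -5185; answer -5185
Stage 2: R1 = -5185; c = -22; T(3) = -2*(-14) + 2*(-8) - 1*(-22) = 34; iterating: T(3)=34, T(4)=-88, T(5)=258, T(6)=-726, T(7)=2056, T(8)=-5822, T(9)=16482; answer 16482

16482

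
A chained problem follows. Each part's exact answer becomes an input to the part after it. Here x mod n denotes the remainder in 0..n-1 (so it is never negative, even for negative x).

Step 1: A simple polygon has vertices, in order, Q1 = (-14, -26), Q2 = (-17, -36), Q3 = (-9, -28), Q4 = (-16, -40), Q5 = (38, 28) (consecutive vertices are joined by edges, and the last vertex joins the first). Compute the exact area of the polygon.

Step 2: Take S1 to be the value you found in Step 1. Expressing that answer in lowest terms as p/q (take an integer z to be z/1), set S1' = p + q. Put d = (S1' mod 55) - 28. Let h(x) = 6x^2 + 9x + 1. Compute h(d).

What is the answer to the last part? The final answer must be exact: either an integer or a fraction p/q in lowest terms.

-2

Step 1: cross terms: (-14*-36 - -17*-26)=62, (-17*-28 - -9*-36)=152, (-9*-40 - -16*-28)=-88, (-16*28 - 38*-40)=1072, (38*-26 - -14*28)=-596; twice the area = |602| = 602; area = 301; answer 301
Step 2: S1 = 301; threaded value p + q = 302; d = -1; 6*(-1)^2 + 9*(-1)^1 + 1 = (6) + (-9) + (1) = -2; answer -2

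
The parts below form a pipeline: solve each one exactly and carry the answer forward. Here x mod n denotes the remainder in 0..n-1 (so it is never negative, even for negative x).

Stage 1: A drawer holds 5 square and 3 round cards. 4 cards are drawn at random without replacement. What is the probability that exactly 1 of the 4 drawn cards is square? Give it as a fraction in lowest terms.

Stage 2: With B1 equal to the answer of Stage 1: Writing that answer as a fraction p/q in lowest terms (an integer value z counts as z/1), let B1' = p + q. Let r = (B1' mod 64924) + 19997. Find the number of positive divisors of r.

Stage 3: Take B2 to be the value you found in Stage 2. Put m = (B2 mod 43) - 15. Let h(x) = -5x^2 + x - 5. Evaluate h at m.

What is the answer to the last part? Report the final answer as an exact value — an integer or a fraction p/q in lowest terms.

Stage 1: total draws C(8,4) = 70; favorable C(5,1)*C(3,3) = 5; P = 1/14; answer 1/14
Stage 2: B1 = 1/14; threaded value p + q = 15; r = 20012; 20012 = 2^2 * 5003; number of divisors = (2+1) * (1+1) = 6; answer 6
Stage 3: B2 = 6; m = -9; -5*(-9)^2 + 1*(-9)^1 - 5 = (-405) + (-9) + (-5) = -419; answer -419

-419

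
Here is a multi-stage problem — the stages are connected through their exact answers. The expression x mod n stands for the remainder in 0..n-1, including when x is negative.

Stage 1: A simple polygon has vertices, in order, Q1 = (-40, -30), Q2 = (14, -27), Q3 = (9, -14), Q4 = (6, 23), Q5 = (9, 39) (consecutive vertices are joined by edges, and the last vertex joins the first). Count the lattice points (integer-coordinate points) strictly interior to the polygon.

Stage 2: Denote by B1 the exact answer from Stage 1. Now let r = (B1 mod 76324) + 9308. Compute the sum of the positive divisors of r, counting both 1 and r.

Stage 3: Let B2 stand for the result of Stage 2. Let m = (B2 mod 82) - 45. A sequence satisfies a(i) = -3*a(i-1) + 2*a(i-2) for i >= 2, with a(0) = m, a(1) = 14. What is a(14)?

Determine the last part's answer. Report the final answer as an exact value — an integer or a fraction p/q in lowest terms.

Stage 1: cross terms: (-40*-27 - 14*-30)=1500, (14*-14 - 9*-27)=47, (9*23 - 6*-14)=291, (6*39 - 9*23)=27, (9*-30 - -40*39)=1290; twice the area = |3155| = 3155; area = 3155/2; boundary points = 3 + 1 + 1 + 1 + 1 = 7; strictly interior points = area - boundary/2 + 1 = 1575; answer 1575
Stage 2: B1 = 1575; r = 10883; 10883 is prime, so its only divisors are 1 and 10883; sigma = 1 + 10883 = 10884; answer 10884
Stage 3: B2 = 10884; m = 15; a(2) = -3*(14) + 2*(15) = -12; iterating: a(2)=-12, a(3)=64, a(4)=-216, a(5)=776, a(6)=-2760, a(7)=9832, a(8)=-35016, a(9)=124712, a(10)=-444168, a(11)=1581928, a(12)=-5634120, a(13)=20066216, a(14)=-71466888; answer -71466888

-71466888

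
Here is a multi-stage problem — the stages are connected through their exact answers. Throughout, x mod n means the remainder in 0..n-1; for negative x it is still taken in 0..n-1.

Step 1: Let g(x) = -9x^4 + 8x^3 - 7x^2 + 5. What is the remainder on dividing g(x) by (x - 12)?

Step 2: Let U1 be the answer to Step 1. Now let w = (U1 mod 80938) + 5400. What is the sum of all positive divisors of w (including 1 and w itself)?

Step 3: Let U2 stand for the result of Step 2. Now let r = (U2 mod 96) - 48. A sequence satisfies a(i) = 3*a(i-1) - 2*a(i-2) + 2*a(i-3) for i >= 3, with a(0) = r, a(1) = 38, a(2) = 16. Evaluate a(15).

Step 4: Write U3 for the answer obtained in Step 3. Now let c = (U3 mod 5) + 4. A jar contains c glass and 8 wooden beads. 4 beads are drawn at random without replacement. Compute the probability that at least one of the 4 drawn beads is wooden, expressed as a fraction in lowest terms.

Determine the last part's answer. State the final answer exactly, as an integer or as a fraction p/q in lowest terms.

Step 1: remainder = value at the root: -9*(12)^4 + 8*(12)^3 - 7*(12)^2 + 5 = (-186624) + (13824) + (-1008) + (5) = -173803; answer -173803
Step 2: U1 = -173803; w = 74411; 74411 is prime, so its only divisors are 1 and 74411; sigma = 1 + 74411 = 74412; answer 74412
Step 3: U2 = 74412; r = -36; a(3) = 3*(16) - 2*(38) + 2*(-36) = -100; iterating: a(3)=-100, a(4)=-256, a(5)=-536, a(6)=-1296, a(7)=-3328, a(8)=-8464, a(9)=-21328, a(10)=-53712, a(11)=-135408, a(12)=-341456, a(13)=-860976, a(14)=-2170832, a(15)=-5473456; answer -5473456
Step 4: U3 = -5473456; c = 8; total draws C(16,4) = 1820; complement C(8,4) = 70; favorable 1820 - 70 = 1750; P = 25/26; answer 25/26

25/26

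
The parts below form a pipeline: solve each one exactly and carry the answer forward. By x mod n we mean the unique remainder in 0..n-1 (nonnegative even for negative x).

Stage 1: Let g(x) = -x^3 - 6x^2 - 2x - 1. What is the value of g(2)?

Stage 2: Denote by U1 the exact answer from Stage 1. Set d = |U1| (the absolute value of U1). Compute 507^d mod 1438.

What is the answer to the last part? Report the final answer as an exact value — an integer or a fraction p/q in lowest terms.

Stage 1: -1*(2)^3 - 6*(2)^2 - 2*(2)^1 - 1 = (-8) + (-24) + (-4) + (-1) = -37; answer -37
Stage 2: U1 = -37; d = 37; squarings mod 1438: 507^1=507, 507^2=1085, 507^4=941, 507^8=1111, 507^16=517, 507^32=1259; 507^37 = 507^1 * 507^4 * 507^32 = 1371 (mod 1438); answer 1371

1371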